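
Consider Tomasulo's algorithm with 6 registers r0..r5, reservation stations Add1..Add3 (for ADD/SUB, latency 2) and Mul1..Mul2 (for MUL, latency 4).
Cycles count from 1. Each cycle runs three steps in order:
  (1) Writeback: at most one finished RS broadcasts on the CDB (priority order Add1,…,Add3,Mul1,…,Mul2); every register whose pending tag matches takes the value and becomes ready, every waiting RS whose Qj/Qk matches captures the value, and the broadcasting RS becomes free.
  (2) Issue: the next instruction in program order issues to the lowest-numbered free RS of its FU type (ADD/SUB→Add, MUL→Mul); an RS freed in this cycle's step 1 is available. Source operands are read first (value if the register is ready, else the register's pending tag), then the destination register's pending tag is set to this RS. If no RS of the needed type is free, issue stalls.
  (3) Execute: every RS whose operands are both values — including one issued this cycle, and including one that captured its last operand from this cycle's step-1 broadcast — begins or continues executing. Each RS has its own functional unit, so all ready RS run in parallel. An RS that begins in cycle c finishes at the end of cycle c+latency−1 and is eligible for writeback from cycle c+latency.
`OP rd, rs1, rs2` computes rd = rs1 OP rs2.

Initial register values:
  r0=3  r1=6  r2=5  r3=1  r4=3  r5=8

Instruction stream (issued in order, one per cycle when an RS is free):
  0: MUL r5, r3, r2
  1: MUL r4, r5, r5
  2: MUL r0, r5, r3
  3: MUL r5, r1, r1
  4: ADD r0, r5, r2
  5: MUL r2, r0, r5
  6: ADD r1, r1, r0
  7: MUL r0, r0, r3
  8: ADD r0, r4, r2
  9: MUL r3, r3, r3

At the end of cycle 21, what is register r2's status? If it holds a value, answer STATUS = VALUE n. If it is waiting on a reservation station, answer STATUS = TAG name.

STATUS = VALUE 1476

cycle 1: issue MUL r5<-Mul1 // r0:3,r1:6,r2:5,r3:1,r4:3,r5:Mul1
cycle 2: issue MUL r4<-Mul2 // r0:3,r1:6,r2:5,r3:1,r4:Mul2,r5:Mul1
cycle 3: stall // r0:3,r1:6,r2:5,r3:1,r4:Mul2,r5:Mul1
cycle 4: stall // r0:3,r1:6,r2:5,r3:1,r4:Mul2,r5:Mul1
cycle 5: CDB Mul1=5; issue MUL r0<-Mul1 // r0:Mul1,r1:6,r2:5,r3:1,r4:Mul2,r5:5
cycle 6: stall // r0:Mul1,r1:6,r2:5,r3:1,r4:Mul2,r5:5
cycle 7: stall // r0:Mul1,r1:6,r2:5,r3:1,r4:Mul2,r5:5
cycle 8: stall // r0:Mul1,r1:6,r2:5,r3:1,r4:Mul2,r5:5
cycle 9: CDB Mul1=5; issue MUL r5<-Mul1 // r0:5,r1:6,r2:5,r3:1,r4:Mul2,r5:Mul1
cycle 10: CDB Mul2=25; issue ADD r0<-Add1 // r0:Add1,r1:6,r2:5,r3:1,r4:25,r5:Mul1
cycle 11: issue MUL r2<-Mul2 // r0:Add1,r1:6,r2:Mul2,r3:1,r4:25,r5:Mul1
cycle 12: issue ADD r1<-Add2 // r0:Add1,r1:Add2,r2:Mul2,r3:1,r4:25,r5:Mul1
cycle 13: CDB Mul1=36; issue MUL r0<-Mul1 // r0:Mul1,r1:Add2,r2:Mul2,r3:1,r4:25,r5:36
cycle 14: issue ADD r0<-Add3 // r0:Add3,r1:Add2,r2:Mul2,r3:1,r4:25,r5:36
cycle 15: CDB Add1=41; stall // r0:Add3,r1:Add2,r2:Mul2,r3:1,r4:25,r5:36
cycle 16: stall // r0:Add3,r1:Add2,r2:Mul2,r3:1,r4:25,r5:36
cycle 17: CDB Add2=47; stall // r0:Add3,r1:47,r2:Mul2,r3:1,r4:25,r5:36
cycle 18: stall // r0:Add3,r1:47,r2:Mul2,r3:1,r4:25,r5:36
cycle 19: CDB Mul1=41; issue MUL r3<-Mul1 // r0:Add3,r1:47,r2:Mul2,r3:Mul1,r4:25,r5:36
cycle 20: CDB Mul2=1476 // r0:Add3,r1:47,r2:1476,r3:Mul1,r4:25,r5:36
cycle 21: - // r0:Add3,r1:47,r2:1476,r3:Mul1,r4:25,r5:36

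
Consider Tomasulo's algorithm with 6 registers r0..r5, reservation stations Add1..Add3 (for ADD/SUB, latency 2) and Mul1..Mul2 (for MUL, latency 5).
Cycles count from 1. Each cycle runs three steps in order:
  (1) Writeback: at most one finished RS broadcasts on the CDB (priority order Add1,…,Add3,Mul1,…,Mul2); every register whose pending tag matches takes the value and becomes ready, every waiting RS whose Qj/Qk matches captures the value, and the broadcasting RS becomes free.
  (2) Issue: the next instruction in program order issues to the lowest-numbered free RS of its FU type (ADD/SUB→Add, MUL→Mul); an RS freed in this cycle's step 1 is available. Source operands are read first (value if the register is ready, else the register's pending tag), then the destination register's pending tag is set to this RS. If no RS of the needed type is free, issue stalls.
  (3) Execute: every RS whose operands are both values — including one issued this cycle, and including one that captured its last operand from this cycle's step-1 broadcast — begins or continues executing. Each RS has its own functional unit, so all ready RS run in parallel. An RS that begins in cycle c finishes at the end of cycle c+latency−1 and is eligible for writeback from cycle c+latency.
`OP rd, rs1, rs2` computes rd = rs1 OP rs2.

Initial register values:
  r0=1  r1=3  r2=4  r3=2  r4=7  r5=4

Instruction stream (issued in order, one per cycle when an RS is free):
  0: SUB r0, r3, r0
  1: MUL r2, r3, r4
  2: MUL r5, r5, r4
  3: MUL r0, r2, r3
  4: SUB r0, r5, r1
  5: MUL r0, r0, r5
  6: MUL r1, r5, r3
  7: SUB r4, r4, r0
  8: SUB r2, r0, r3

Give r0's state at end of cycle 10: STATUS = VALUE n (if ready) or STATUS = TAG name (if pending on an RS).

c1: issue SUB r0<-Add1 | r0:Add1,r1:3,r2:4,r3:2,r4:7,r5:4
c2: issue MUL r2<-Mul1 | r0:Add1,r1:3,r2:Mul1,r3:2,r4:7,r5:4
c3: CDB Add1=1; issue MUL r5<-Mul2 | r0:1,r1:3,r2:Mul1,r3:2,r4:7,r5:Mul2
c4: stall | r0:1,r1:3,r2:Mul1,r3:2,r4:7,r5:Mul2
c5: stall | r0:1,r1:3,r2:Mul1,r3:2,r4:7,r5:Mul2
c6: stall | r0:1,r1:3,r2:Mul1,r3:2,r4:7,r5:Mul2
c7: CDB Mul1=14; issue MUL r0<-Mul1 | r0:Mul1,r1:3,r2:14,r3:2,r4:7,r5:Mul2
c8: CDB Mul2=28; issue SUB r0<-Add1 | r0:Add1,r1:3,r2:14,r3:2,r4:7,r5:28
c9: issue MUL r0<-Mul2 | r0:Mul2,r1:3,r2:14,r3:2,r4:7,r5:28
c10: CDB Add1=25; stall | r0:Mul2,r1:3,r2:14,r3:2,r4:7,r5:28

STATUS = TAG Mul2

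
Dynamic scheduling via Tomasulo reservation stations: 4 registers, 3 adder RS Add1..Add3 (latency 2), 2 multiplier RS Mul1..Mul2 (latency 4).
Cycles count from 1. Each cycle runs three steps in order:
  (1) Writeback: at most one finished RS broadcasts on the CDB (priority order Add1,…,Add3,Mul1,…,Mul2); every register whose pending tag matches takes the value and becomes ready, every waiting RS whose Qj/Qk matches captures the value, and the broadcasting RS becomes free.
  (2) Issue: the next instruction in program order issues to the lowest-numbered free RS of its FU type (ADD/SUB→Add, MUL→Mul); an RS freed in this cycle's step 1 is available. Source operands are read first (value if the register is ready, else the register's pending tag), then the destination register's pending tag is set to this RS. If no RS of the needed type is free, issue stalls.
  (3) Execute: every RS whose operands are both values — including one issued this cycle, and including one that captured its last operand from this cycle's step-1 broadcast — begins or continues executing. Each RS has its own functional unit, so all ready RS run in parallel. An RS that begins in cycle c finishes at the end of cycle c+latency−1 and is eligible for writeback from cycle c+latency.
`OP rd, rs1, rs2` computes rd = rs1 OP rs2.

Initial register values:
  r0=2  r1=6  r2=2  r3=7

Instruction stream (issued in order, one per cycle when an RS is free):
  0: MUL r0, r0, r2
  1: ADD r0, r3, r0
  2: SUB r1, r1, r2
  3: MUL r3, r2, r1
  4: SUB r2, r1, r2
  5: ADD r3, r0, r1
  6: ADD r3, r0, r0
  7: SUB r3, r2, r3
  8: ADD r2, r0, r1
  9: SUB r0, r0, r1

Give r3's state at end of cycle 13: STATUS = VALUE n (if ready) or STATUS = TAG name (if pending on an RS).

cycle 1: issue MUL r0<-Mul1 // r0:Mul1,r1:6,r2:2,r3:7
cycle 2: issue ADD r0<-Add1 // r0:Add1,r1:6,r2:2,r3:7
cycle 3: issue SUB r1<-Add2 // r0:Add1,r1:Add2,r2:2,r3:7
cycle 4: issue MUL r3<-Mul2 // r0:Add1,r1:Add2,r2:2,r3:Mul2
cycle 5: CDB Add2=4; issue SUB r2<-Add2 // r0:Add1,r1:4,r2:Add2,r3:Mul2
cycle 6: CDB Mul1=4; issue ADD r3<-Add3 // r0:Add1,r1:4,r2:Add2,r3:Add3
cycle 7: CDB Add2=2; issue ADD r3<-Add2 // r0:Add1,r1:4,r2:2,r3:Add2
cycle 8: CDB Add1=11; issue SUB r3<-Add1 // r0:11,r1:4,r2:2,r3:Add1
cycle 9: CDB Mul2=8; stall // r0:11,r1:4,r2:2,r3:Add1
cycle 10: CDB Add2=22; issue ADD r2<-Add2 // r0:11,r1:4,r2:Add2,r3:Add1
cycle 11: CDB Add3=15; issue SUB r0<-Add3 // r0:Add3,r1:4,r2:Add2,r3:Add1
cycle 12: CDB Add1=-20 // r0:Add3,r1:4,r2:Add2,r3:-20
cycle 13: CDB Add2=15 // r0:Add3,r1:4,r2:15,r3:-20

STATUS = VALUE -20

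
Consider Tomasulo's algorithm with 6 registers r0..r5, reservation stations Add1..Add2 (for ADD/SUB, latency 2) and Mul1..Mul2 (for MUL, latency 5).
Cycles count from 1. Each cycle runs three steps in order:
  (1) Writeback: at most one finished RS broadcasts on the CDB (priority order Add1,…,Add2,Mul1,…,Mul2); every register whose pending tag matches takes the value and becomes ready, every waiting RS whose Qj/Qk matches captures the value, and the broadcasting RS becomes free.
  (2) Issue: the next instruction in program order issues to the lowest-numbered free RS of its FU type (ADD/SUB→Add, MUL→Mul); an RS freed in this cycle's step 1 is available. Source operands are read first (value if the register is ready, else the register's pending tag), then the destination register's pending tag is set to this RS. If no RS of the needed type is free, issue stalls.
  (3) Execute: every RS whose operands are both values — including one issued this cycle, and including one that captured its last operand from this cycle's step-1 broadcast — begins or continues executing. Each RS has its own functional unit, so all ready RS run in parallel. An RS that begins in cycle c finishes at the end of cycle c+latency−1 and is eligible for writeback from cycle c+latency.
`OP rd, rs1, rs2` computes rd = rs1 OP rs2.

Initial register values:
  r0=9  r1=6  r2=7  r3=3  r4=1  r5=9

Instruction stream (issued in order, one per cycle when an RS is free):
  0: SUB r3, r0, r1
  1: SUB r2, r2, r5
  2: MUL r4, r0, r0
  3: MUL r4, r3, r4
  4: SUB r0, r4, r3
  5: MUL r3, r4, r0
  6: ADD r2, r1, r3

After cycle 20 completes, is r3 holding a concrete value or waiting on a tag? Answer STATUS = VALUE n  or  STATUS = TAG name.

  c1: issue SUB r3<-Add1  regs: r0:9,r1:6,r2:7,r3:Add1,r4:1,r5:9
  c2: issue SUB r2<-Add2  regs: r0:9,r1:6,r2:Add2,r3:Add1,r4:1,r5:9
  c3: CDB Add1=3; issue MUL r4<-Mul1  regs: r0:9,r1:6,r2:Add2,r3:3,r4:Mul1,r5:9
  c4: CDB Add2=-2; issue MUL r4<-Mul2  regs: r0:9,r1:6,r2:-2,r3:3,r4:Mul2,r5:9
  c5: issue SUB r0<-Add1  regs: r0:Add1,r1:6,r2:-2,r3:3,r4:Mul2,r5:9
  c6: stall  regs: r0:Add1,r1:6,r2:-2,r3:3,r4:Mul2,r5:9
  c7: stall  regs: r0:Add1,r1:6,r2:-2,r3:3,r4:Mul2,r5:9
  c8: CDB Mul1=81; issue MUL r3<-Mul1  regs: r0:Add1,r1:6,r2:-2,r3:Mul1,r4:Mul2,r5:9
  c9: issue ADD r2<-Add2  regs: r0:Add1,r1:6,r2:Add2,r3:Mul1,r4:Mul2,r5:9
  c10: -  regs: r0:Add1,r1:6,r2:Add2,r3:Mul1,r4:Mul2,r5:9
  c11: -  regs: r0:Add1,r1:6,r2:Add2,r3:Mul1,r4:Mul2,r5:9
  c12: -  regs: r0:Add1,r1:6,r2:Add2,r3:Mul1,r4:Mul2,r5:9
  c13: CDB Mul2=243  regs: r0:Add1,r1:6,r2:Add2,r3:Mul1,r4:243,r5:9
  c14: -  regs: r0:Add1,r1:6,r2:Add2,r3:Mul1,r4:243,r5:9
  c15: CDB Add1=240  regs: r0:240,r1:6,r2:Add2,r3:Mul1,r4:243,r5:9
  c16: -  regs: r0:240,r1:6,r2:Add2,r3:Mul1,r4:243,r5:9
  c17: -  regs: r0:240,r1:6,r2:Add2,r3:Mul1,r4:243,r5:9
  c18: -  regs: r0:240,r1:6,r2:Add2,r3:Mul1,r4:243,r5:9
  c19: -  regs: r0:240,r1:6,r2:Add2,r3:Mul1,r4:243,r5:9
  c20: CDB Mul1=58320  regs: r0:240,r1:6,r2:Add2,r3:58320,r4:243,r5:9

STATUS = VALUE 58320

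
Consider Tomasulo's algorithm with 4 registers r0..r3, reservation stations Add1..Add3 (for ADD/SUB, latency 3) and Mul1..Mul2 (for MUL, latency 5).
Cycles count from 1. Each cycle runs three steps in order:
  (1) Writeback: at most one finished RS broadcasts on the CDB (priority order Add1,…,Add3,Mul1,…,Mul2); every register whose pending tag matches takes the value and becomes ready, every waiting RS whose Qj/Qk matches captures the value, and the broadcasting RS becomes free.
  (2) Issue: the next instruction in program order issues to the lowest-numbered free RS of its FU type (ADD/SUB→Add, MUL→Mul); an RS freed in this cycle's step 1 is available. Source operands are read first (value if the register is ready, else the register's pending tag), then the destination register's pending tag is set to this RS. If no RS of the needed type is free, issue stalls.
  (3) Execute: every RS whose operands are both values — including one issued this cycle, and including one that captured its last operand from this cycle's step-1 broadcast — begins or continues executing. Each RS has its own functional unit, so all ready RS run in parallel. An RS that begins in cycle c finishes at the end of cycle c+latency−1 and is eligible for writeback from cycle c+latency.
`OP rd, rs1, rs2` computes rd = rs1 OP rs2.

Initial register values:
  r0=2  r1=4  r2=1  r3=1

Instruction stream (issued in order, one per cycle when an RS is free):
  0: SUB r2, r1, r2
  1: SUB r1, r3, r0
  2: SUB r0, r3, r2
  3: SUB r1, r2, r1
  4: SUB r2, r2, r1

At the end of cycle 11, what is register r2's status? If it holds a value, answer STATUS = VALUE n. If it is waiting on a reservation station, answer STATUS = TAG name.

STATUS = VALUE -1

  c1: issue SUB r2<-Add1  regs: r0:2,r1:4,r2:Add1,r3:1
  c2: issue SUB r1<-Add2  regs: r0:2,r1:Add2,r2:Add1,r3:1
  c3: issue SUB r0<-Add3  regs: r0:Add3,r1:Add2,r2:Add1,r3:1
  c4: CDB Add1=3; issue SUB r1<-Add1  regs: r0:Add3,r1:Add1,r2:3,r3:1
  c5: CDB Add2=-1; issue SUB r2<-Add2  regs: r0:Add3,r1:Add1,r2:Add2,r3:1
  c6: -  regs: r0:Add3,r1:Add1,r2:Add2,r3:1
  c7: CDB Add3=-2  regs: r0:-2,r1:Add1,r2:Add2,r3:1
  c8: CDB Add1=4  regs: r0:-2,r1:4,r2:Add2,r3:1
  c9: -  regs: r0:-2,r1:4,r2:Add2,r3:1
  c10: -  regs: r0:-2,r1:4,r2:Add2,r3:1
  c11: CDB Add2=-1  regs: r0:-2,r1:4,r2:-1,r3:1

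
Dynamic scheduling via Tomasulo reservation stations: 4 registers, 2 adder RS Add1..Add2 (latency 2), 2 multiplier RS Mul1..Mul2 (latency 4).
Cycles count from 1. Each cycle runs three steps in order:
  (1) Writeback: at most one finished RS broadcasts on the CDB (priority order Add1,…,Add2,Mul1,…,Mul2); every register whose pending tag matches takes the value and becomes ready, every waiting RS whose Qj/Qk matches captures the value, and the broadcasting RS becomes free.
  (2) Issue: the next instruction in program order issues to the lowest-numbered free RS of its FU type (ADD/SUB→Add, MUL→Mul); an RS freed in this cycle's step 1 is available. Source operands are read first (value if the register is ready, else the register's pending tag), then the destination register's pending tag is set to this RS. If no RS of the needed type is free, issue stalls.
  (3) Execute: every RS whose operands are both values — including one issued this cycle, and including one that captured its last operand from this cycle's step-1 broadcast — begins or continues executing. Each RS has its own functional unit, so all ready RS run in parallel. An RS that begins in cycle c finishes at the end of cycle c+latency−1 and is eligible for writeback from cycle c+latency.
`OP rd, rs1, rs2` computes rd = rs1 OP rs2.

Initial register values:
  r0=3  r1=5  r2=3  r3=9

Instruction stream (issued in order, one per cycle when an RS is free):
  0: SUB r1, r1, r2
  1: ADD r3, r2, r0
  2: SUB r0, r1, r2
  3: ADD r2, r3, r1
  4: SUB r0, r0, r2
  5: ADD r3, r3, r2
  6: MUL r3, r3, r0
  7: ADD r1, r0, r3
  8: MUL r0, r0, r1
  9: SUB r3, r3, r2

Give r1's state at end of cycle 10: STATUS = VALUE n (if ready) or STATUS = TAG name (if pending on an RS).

STATUS = TAG Add1

cycle 1: issue SUB r1<-Add1 // r0:3,r1:Add1,r2:3,r3:9
cycle 2: issue ADD r3<-Add2 // r0:3,r1:Add1,r2:3,r3:Add2
cycle 3: CDB Add1=2; issue SUB r0<-Add1 // r0:Add1,r1:2,r2:3,r3:Add2
cycle 4: CDB Add2=6; issue ADD r2<-Add2 // r0:Add1,r1:2,r2:Add2,r3:6
cycle 5: CDB Add1=-1; issue SUB r0<-Add1 // r0:Add1,r1:2,r2:Add2,r3:6
cycle 6: CDB Add2=8; issue ADD r3<-Add2 // r0:Add1,r1:2,r2:8,r3:Add2
cycle 7: issue MUL r3<-Mul1 // r0:Add1,r1:2,r2:8,r3:Mul1
cycle 8: CDB Add1=-9; issue ADD r1<-Add1 // r0:-9,r1:Add1,r2:8,r3:Mul1
cycle 9: CDB Add2=14; issue MUL r0<-Mul2 // r0:Mul2,r1:Add1,r2:8,r3:Mul1
cycle 10: issue SUB r3<-Add2 // r0:Mul2,r1:Add1,r2:8,r3:Add2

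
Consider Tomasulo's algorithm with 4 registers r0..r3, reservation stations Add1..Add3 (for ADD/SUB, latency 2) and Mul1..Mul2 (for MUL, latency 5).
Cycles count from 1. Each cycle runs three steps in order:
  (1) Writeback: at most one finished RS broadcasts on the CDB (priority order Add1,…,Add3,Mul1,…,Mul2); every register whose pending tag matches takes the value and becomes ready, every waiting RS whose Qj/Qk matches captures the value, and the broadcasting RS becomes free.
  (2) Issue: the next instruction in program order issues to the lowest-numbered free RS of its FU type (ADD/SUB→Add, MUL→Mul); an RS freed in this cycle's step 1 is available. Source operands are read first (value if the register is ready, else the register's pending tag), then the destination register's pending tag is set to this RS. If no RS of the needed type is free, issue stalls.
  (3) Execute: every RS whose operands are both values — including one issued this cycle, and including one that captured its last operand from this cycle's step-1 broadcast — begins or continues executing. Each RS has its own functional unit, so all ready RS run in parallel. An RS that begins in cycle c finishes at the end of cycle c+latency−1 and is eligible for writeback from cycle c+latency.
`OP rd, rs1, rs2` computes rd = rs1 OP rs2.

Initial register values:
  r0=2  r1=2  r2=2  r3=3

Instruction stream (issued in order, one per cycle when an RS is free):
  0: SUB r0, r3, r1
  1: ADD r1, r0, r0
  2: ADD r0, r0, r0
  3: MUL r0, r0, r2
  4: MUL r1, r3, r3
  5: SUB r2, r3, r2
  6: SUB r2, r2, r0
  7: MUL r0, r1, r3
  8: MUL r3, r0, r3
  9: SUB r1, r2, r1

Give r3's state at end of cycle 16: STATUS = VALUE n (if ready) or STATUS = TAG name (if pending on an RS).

STATUS = TAG Mul2

cycle 1: issue SUB r0<-Add1 // r0:Add1,r1:2,r2:2,r3:3
cycle 2: issue ADD r1<-Add2 // r0:Add1,r1:Add2,r2:2,r3:3
cycle 3: CDB Add1=1; issue ADD r0<-Add1 // r0:Add1,r1:Add2,r2:2,r3:3
cycle 4: issue MUL r0<-Mul1 // r0:Mul1,r1:Add2,r2:2,r3:3
cycle 5: CDB Add1=2; issue MUL r1<-Mul2 // r0:Mul1,r1:Mul2,r2:2,r3:3
cycle 6: CDB Add2=2; issue SUB r2<-Add1 // r0:Mul1,r1:Mul2,r2:Add1,r3:3
cycle 7: issue SUB r2<-Add2 // r0:Mul1,r1:Mul2,r2:Add2,r3:3
cycle 8: CDB Add1=1; stall // r0:Mul1,r1:Mul2,r2:Add2,r3:3
cycle 9: stall // r0:Mul1,r1:Mul2,r2:Add2,r3:3
cycle 10: CDB Mul1=4; issue MUL r0<-Mul1 // r0:Mul1,r1:Mul2,r2:Add2,r3:3
cycle 11: CDB Mul2=9; issue MUL r3<-Mul2 // r0:Mul1,r1:9,r2:Add2,r3:Mul2
cycle 12: CDB Add2=-3; issue SUB r1<-Add1 // r0:Mul1,r1:Add1,r2:-3,r3:Mul2
cycle 13: - // r0:Mul1,r1:Add1,r2:-3,r3:Mul2
cycle 14: CDB Add1=-12 // r0:Mul1,r1:-12,r2:-3,r3:Mul2
cycle 15: - // r0:Mul1,r1:-12,r2:-3,r3:Mul2
cycle 16: CDB Mul1=27 // r0:27,r1:-12,r2:-3,r3:Mul2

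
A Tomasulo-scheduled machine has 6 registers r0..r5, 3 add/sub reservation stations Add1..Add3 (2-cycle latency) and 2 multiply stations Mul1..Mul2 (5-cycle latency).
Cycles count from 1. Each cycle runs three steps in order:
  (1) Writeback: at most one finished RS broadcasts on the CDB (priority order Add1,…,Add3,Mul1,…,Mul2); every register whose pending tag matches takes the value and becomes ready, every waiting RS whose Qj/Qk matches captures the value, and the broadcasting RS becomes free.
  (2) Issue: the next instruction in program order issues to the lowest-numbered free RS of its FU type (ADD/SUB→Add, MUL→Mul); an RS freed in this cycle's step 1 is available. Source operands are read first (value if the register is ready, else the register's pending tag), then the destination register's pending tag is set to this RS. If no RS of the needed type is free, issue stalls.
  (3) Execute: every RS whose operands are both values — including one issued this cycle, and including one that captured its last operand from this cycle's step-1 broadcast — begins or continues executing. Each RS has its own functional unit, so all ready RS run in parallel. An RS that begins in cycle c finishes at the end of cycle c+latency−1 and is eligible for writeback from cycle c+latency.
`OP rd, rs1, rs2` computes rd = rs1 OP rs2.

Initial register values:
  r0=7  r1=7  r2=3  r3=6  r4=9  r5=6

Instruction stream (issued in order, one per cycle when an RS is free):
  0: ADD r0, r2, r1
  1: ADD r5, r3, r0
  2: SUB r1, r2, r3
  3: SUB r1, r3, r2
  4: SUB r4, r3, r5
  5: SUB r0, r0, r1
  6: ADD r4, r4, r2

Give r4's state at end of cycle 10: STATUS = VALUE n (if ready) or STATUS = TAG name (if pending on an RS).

  c1: issue ADD r0<-Add1  regs: r0:Add1,r1:7,r2:3,r3:6,r4:9,r5:6
  c2: issue ADD r5<-Add2  regs: r0:Add1,r1:7,r2:3,r3:6,r4:9,r5:Add2
  c3: CDB Add1=10; issue SUB r1<-Add1  regs: r0:10,r1:Add1,r2:3,r3:6,r4:9,r5:Add2
  c4: issue SUB r1<-Add3  regs: r0:10,r1:Add3,r2:3,r3:6,r4:9,r5:Add2
  c5: CDB Add1=-3; issue SUB r4<-Add1  regs: r0:10,r1:Add3,r2:3,r3:6,r4:Add1,r5:Add2
  c6: CDB Add2=16; issue SUB r0<-Add2  regs: r0:Add2,r1:Add3,r2:3,r3:6,r4:Add1,r5:16
  c7: CDB Add3=3; issue ADD r4<-Add3  regs: r0:Add2,r1:3,r2:3,r3:6,r4:Add3,r5:16
  c8: CDB Add1=-10  regs: r0:Add2,r1:3,r2:3,r3:6,r4:Add3,r5:16
  c9: CDB Add2=7  regs: r0:7,r1:3,r2:3,r3:6,r4:Add3,r5:16
  c10: CDB Add3=-7  regs: r0:7,r1:3,r2:3,r3:6,r4:-7,r5:16

STATUS = VALUE -7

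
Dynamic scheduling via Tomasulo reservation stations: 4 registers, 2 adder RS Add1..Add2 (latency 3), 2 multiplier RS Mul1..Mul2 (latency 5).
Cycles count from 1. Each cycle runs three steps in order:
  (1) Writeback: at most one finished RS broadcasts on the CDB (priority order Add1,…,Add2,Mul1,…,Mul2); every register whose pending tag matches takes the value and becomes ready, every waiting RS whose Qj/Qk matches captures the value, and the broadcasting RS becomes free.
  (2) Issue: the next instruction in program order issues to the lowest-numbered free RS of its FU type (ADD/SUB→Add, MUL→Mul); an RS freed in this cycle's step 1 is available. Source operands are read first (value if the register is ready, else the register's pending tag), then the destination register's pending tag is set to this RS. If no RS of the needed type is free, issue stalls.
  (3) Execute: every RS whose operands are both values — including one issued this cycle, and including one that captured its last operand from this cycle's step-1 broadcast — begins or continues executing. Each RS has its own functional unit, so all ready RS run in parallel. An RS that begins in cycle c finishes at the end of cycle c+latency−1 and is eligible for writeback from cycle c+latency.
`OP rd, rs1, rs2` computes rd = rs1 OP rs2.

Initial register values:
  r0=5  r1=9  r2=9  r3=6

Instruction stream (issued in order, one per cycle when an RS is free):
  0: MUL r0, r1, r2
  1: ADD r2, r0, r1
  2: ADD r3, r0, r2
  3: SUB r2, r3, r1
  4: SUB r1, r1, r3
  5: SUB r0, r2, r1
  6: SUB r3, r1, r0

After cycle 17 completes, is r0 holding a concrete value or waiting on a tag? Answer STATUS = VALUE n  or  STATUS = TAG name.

STATUS = TAG Add1

c1: issue MUL r0<-Mul1 | r0:Mul1,r1:9,r2:9,r3:6
c2: issue ADD r2<-Add1 | r0:Mul1,r1:9,r2:Add1,r3:6
c3: issue ADD r3<-Add2 | r0:Mul1,r1:9,r2:Add1,r3:Add2
c4: stall | r0:Mul1,r1:9,r2:Add1,r3:Add2
c5: stall | r0:Mul1,r1:9,r2:Add1,r3:Add2
c6: CDB Mul1=81; stall | r0:81,r1:9,r2:Add1,r3:Add2
c7: stall | r0:81,r1:9,r2:Add1,r3:Add2
c8: stall | r0:81,r1:9,r2:Add1,r3:Add2
c9: CDB Add1=90; issue SUB r2<-Add1 | r0:81,r1:9,r2:Add1,r3:Add2
c10: stall | r0:81,r1:9,r2:Add1,r3:Add2
c11: stall | r0:81,r1:9,r2:Add1,r3:Add2
c12: CDB Add2=171; issue SUB r1<-Add2 | r0:81,r1:Add2,r2:Add1,r3:171
c13: stall | r0:81,r1:Add2,r2:Add1,r3:171
c14: stall | r0:81,r1:Add2,r2:Add1,r3:171
c15: CDB Add1=162; issue SUB r0<-Add1 | r0:Add1,r1:Add2,r2:162,r3:171
c16: CDB Add2=-162; issue SUB r3<-Add2 | r0:Add1,r1:-162,r2:162,r3:Add2
c17: - | r0:Add1,r1:-162,r2:162,r3:Add2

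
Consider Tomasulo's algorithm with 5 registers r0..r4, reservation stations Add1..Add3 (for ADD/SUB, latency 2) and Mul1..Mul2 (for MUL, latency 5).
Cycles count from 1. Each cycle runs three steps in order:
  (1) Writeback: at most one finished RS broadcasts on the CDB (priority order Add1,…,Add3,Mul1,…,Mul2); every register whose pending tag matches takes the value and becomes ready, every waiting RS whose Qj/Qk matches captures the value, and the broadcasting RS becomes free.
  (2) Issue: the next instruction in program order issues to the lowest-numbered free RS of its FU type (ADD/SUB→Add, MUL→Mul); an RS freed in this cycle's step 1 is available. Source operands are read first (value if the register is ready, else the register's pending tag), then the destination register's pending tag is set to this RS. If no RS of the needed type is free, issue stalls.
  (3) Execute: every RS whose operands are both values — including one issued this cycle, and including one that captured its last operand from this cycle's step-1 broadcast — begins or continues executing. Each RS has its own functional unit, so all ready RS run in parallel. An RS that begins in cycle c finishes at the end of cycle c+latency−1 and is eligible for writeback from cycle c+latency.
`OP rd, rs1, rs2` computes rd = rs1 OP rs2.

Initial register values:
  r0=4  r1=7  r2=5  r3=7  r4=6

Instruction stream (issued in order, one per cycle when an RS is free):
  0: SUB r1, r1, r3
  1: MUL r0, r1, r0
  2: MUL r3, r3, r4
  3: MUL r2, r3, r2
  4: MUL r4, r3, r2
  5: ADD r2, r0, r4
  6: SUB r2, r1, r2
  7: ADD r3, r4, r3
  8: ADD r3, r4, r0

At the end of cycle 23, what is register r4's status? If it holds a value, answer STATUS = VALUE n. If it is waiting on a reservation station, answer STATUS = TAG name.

c1: issue SUB r1<-Add1 | r0:4,r1:Add1,r2:5,r3:7,r4:6
c2: issue MUL r0<-Mul1 | r0:Mul1,r1:Add1,r2:5,r3:7,r4:6
c3: CDB Add1=0; issue MUL r3<-Mul2 | r0:Mul1,r1:0,r2:5,r3:Mul2,r4:6
c4: stall | r0:Mul1,r1:0,r2:5,r3:Mul2,r4:6
c5: stall | r0:Mul1,r1:0,r2:5,r3:Mul2,r4:6
c6: stall | r0:Mul1,r1:0,r2:5,r3:Mul2,r4:6
c7: stall | r0:Mul1,r1:0,r2:5,r3:Mul2,r4:6
c8: CDB Mul1=0; issue MUL r2<-Mul1 | r0:0,r1:0,r2:Mul1,r3:Mul2,r4:6
c9: CDB Mul2=42; issue MUL r4<-Mul2 | r0:0,r1:0,r2:Mul1,r3:42,r4:Mul2
c10: issue ADD r2<-Add1 | r0:0,r1:0,r2:Add1,r3:42,r4:Mul2
c11: issue SUB r2<-Add2 | r0:0,r1:0,r2:Add2,r3:42,r4:Mul2
c12: issue ADD r3<-Add3 | r0:0,r1:0,r2:Add2,r3:Add3,r4:Mul2
c13: stall | r0:0,r1:0,r2:Add2,r3:Add3,r4:Mul2
c14: CDB Mul1=210; stall | r0:0,r1:0,r2:Add2,r3:Add3,r4:Mul2
c15: stall | r0:0,r1:0,r2:Add2,r3:Add3,r4:Mul2
c16: stall | r0:0,r1:0,r2:Add2,r3:Add3,r4:Mul2
c17: stall | r0:0,r1:0,r2:Add2,r3:Add3,r4:Mul2
c18: stall | r0:0,r1:0,r2:Add2,r3:Add3,r4:Mul2
c19: CDB Mul2=8820; stall | r0:0,r1:0,r2:Add2,r3:Add3,r4:8820
c20: stall | r0:0,r1:0,r2:Add2,r3:Add3,r4:8820
c21: CDB Add1=8820; issue ADD r3<-Add1 | r0:0,r1:0,r2:Add2,r3:Add1,r4:8820
c22: CDB Add3=8862 | r0:0,r1:0,r2:Add2,r3:Add1,r4:8820
c23: CDB Add1=8820 | r0:0,r1:0,r2:Add2,r3:8820,r4:8820

STATUS = VALUE 8820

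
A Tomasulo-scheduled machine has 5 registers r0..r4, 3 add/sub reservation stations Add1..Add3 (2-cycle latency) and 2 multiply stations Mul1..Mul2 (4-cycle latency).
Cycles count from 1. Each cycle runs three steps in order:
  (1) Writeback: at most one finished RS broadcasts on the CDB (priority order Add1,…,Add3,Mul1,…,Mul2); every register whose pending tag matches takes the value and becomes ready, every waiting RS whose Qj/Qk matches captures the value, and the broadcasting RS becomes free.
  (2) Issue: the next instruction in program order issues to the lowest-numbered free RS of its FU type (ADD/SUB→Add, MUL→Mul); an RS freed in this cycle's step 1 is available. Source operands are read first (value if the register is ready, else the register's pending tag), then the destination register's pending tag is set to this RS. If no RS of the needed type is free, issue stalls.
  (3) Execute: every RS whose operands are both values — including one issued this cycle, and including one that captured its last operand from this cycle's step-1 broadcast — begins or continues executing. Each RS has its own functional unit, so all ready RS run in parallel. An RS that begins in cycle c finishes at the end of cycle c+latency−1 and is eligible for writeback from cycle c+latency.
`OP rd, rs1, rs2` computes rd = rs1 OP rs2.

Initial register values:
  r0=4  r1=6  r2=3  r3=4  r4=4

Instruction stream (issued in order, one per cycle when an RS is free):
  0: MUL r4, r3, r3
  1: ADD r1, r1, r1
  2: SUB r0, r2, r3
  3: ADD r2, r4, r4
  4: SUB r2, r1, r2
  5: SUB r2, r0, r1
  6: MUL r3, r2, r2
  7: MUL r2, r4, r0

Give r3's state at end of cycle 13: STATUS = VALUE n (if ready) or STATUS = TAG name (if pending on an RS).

c1: issue MUL r4<-Mul1 | r0:4,r1:6,r2:3,r3:4,r4:Mul1
c2: issue ADD r1<-Add1 | r0:4,r1:Add1,r2:3,r3:4,r4:Mul1
c3: issue SUB r0<-Add2 | r0:Add2,r1:Add1,r2:3,r3:4,r4:Mul1
c4: CDB Add1=12; issue ADD r2<-Add1 | r0:Add2,r1:12,r2:Add1,r3:4,r4:Mul1
c5: CDB Add2=-1; issue SUB r2<-Add2 | r0:-1,r1:12,r2:Add2,r3:4,r4:Mul1
c6: CDB Mul1=16; issue SUB r2<-Add3 | r0:-1,r1:12,r2:Add3,r3:4,r4:16
c7: issue MUL r3<-Mul1 | r0:-1,r1:12,r2:Add3,r3:Mul1,r4:16
c8: CDB Add1=32; issue MUL r2<-Mul2 | r0:-1,r1:12,r2:Mul2,r3:Mul1,r4:16
c9: CDB Add3=-13 | r0:-1,r1:12,r2:Mul2,r3:Mul1,r4:16
c10: CDB Add2=-20 | r0:-1,r1:12,r2:Mul2,r3:Mul1,r4:16
c11: - | r0:-1,r1:12,r2:Mul2,r3:Mul1,r4:16
c12: CDB Mul2=-16 | r0:-1,r1:12,r2:-16,r3:Mul1,r4:16
c13: CDB Mul1=169 | r0:-1,r1:12,r2:-16,r3:169,r4:16

STATUS = VALUE 169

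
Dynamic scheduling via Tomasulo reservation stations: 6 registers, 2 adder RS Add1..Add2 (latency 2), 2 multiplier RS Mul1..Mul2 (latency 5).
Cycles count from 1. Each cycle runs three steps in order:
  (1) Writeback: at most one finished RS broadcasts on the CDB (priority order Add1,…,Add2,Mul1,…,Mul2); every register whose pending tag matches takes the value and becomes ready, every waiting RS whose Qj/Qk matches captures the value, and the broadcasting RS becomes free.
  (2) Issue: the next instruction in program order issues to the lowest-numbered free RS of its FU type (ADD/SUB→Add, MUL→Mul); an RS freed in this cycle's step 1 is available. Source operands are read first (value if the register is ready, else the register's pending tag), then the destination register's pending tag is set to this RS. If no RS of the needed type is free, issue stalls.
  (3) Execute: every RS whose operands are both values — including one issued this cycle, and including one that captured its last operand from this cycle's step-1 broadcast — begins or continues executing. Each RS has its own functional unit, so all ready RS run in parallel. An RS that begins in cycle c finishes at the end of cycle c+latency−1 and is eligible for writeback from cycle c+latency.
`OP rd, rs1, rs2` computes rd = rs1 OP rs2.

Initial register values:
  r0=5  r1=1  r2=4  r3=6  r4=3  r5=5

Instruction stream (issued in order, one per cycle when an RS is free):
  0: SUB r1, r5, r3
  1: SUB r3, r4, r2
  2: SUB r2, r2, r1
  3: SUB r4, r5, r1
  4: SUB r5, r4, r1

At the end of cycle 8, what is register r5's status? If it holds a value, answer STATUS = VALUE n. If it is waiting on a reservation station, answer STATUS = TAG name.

STATUS = VALUE 7

cycle 1: issue SUB r1<-Add1 // r0:5,r1:Add1,r2:4,r3:6,r4:3,r5:5
cycle 2: issue SUB r3<-Add2 // r0:5,r1:Add1,r2:4,r3:Add2,r4:3,r5:5
cycle 3: CDB Add1=-1; issue SUB r2<-Add1 // r0:5,r1:-1,r2:Add1,r3:Add2,r4:3,r5:5
cycle 4: CDB Add2=-1; issue SUB r4<-Add2 // r0:5,r1:-1,r2:Add1,r3:-1,r4:Add2,r5:5
cycle 5: CDB Add1=5; issue SUB r5<-Add1 // r0:5,r1:-1,r2:5,r3:-1,r4:Add2,r5:Add1
cycle 6: CDB Add2=6 // r0:5,r1:-1,r2:5,r3:-1,r4:6,r5:Add1
cycle 7: - // r0:5,r1:-1,r2:5,r3:-1,r4:6,r5:Add1
cycle 8: CDB Add1=7 // r0:5,r1:-1,r2:5,r3:-1,r4:6,r5:7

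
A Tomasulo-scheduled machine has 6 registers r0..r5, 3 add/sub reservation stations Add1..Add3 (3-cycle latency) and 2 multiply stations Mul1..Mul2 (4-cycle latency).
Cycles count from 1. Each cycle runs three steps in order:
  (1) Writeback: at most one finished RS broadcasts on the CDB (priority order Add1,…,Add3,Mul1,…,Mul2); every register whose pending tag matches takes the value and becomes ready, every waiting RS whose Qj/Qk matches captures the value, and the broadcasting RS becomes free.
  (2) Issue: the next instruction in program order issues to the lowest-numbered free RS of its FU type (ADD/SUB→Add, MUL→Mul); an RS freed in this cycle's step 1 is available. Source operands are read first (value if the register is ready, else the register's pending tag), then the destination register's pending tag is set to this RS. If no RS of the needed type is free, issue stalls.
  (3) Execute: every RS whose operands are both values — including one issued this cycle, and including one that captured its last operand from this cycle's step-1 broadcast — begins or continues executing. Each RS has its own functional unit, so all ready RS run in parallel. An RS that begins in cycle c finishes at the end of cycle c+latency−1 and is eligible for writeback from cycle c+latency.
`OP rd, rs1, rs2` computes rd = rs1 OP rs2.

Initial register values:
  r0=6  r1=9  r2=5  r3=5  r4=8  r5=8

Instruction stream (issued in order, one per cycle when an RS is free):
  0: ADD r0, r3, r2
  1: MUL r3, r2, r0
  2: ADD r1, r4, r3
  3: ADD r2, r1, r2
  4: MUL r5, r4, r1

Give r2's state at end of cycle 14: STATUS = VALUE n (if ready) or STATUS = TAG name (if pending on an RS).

c1: issue ADD r0<-Add1 | r0:Add1,r1:9,r2:5,r3:5,r4:8,r5:8
c2: issue MUL r3<-Mul1 | r0:Add1,r1:9,r2:5,r3:Mul1,r4:8,r5:8
c3: issue ADD r1<-Add2 | r0:Add1,r1:Add2,r2:5,r3:Mul1,r4:8,r5:8
c4: CDB Add1=10; issue ADD r2<-Add1 | r0:10,r1:Add2,r2:Add1,r3:Mul1,r4:8,r5:8
c5: issue MUL r5<-Mul2 | r0:10,r1:Add2,r2:Add1,r3:Mul1,r4:8,r5:Mul2
c6: - | r0:10,r1:Add2,r2:Add1,r3:Mul1,r4:8,r5:Mul2
c7: - | r0:10,r1:Add2,r2:Add1,r3:Mul1,r4:8,r5:Mul2
c8: CDB Mul1=50 | r0:10,r1:Add2,r2:Add1,r3:50,r4:8,r5:Mul2
c9: - | r0:10,r1:Add2,r2:Add1,r3:50,r4:8,r5:Mul2
c10: - | r0:10,r1:Add2,r2:Add1,r3:50,r4:8,r5:Mul2
c11: CDB Add2=58 | r0:10,r1:58,r2:Add1,r3:50,r4:8,r5:Mul2
c12: - | r0:10,r1:58,r2:Add1,r3:50,r4:8,r5:Mul2
c13: - | r0:10,r1:58,r2:Add1,r3:50,r4:8,r5:Mul2
c14: CDB Add1=63 | r0:10,r1:58,r2:63,r3:50,r4:8,r5:Mul2

STATUS = VALUE 63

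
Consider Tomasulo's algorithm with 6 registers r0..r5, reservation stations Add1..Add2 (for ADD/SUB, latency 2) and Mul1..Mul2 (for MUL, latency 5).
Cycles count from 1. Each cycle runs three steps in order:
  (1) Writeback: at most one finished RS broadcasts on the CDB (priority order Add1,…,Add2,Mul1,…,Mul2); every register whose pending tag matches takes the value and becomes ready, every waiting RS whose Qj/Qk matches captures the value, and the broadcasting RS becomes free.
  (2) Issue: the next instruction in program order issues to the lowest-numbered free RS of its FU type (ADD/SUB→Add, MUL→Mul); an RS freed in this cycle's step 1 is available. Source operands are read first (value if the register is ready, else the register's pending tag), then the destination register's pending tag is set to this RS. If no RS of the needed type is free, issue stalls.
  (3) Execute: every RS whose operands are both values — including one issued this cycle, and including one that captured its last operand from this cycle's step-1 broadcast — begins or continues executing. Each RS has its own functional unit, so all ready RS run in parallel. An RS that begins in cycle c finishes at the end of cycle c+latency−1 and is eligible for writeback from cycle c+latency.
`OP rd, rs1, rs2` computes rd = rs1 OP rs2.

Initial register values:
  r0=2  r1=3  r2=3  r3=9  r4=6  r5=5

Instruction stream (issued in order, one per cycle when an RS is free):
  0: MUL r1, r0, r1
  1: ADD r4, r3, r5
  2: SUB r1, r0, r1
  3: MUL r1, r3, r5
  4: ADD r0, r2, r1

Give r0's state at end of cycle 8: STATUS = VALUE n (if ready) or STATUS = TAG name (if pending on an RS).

STATUS = TAG Add1

  c1: issue MUL r1<-Mul1  regs: r0:2,r1:Mul1,r2:3,r3:9,r4:6,r5:5
  c2: issue ADD r4<-Add1  regs: r0:2,r1:Mul1,r2:3,r3:9,r4:Add1,r5:5
  c3: issue SUB r1<-Add2  regs: r0:2,r1:Add2,r2:3,r3:9,r4:Add1,r5:5
  c4: CDB Add1=14; issue MUL r1<-Mul2  regs: r0:2,r1:Mul2,r2:3,r3:9,r4:14,r5:5
  c5: issue ADD r0<-Add1  regs: r0:Add1,r1:Mul2,r2:3,r3:9,r4:14,r5:5
  c6: CDB Mul1=6  regs: r0:Add1,r1:Mul2,r2:3,r3:9,r4:14,r5:5
  c7: -  regs: r0:Add1,r1:Mul2,r2:3,r3:9,r4:14,r5:5
  c8: CDB Add2=-4  regs: r0:Add1,r1:Mul2,r2:3,r3:9,r4:14,r5:5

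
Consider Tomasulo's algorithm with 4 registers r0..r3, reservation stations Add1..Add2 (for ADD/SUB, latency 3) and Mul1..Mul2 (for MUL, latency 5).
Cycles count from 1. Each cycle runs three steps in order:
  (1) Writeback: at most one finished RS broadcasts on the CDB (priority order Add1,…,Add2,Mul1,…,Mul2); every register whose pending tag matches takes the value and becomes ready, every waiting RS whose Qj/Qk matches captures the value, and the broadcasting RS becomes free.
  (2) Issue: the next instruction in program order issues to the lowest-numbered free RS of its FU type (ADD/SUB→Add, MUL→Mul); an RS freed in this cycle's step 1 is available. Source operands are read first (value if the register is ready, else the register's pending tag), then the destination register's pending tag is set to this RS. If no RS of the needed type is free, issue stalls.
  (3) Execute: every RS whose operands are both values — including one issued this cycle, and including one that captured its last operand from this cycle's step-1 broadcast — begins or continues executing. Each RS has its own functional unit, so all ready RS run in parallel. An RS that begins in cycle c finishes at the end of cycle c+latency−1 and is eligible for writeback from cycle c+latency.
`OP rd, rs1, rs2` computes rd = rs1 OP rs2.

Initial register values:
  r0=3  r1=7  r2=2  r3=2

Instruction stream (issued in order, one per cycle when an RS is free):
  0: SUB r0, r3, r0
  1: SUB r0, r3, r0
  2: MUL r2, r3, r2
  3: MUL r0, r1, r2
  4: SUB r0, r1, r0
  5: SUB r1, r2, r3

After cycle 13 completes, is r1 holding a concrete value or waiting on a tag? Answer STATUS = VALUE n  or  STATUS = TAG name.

STATUS = VALUE 2

  c1: issue SUB r0<-Add1  regs: r0:Add1,r1:7,r2:2,r3:2
  c2: issue SUB r0<-Add2  regs: r0:Add2,r1:7,r2:2,r3:2
  c3: issue MUL r2<-Mul1  regs: r0:Add2,r1:7,r2:Mul1,r3:2
  c4: CDB Add1=-1; issue MUL r0<-Mul2  regs: r0:Mul2,r1:7,r2:Mul1,r3:2
  c5: issue SUB r0<-Add1  regs: r0:Add1,r1:7,r2:Mul1,r3:2
  c6: stall  regs: r0:Add1,r1:7,r2:Mul1,r3:2
  c7: CDB Add2=3; issue SUB r1<-Add2  regs: r0:Add1,r1:Add2,r2:Mul1,r3:2
  c8: CDB Mul1=4  regs: r0:Add1,r1:Add2,r2:4,r3:2
  c9: -  regs: r0:Add1,r1:Add2,r2:4,r3:2
  c10: -  regs: r0:Add1,r1:Add2,r2:4,r3:2
  c11: CDB Add2=2  regs: r0:Add1,r1:2,r2:4,r3:2
  c12: -  regs: r0:Add1,r1:2,r2:4,r3:2
  c13: CDB Mul2=28  regs: r0:Add1,r1:2,r2:4,r3:2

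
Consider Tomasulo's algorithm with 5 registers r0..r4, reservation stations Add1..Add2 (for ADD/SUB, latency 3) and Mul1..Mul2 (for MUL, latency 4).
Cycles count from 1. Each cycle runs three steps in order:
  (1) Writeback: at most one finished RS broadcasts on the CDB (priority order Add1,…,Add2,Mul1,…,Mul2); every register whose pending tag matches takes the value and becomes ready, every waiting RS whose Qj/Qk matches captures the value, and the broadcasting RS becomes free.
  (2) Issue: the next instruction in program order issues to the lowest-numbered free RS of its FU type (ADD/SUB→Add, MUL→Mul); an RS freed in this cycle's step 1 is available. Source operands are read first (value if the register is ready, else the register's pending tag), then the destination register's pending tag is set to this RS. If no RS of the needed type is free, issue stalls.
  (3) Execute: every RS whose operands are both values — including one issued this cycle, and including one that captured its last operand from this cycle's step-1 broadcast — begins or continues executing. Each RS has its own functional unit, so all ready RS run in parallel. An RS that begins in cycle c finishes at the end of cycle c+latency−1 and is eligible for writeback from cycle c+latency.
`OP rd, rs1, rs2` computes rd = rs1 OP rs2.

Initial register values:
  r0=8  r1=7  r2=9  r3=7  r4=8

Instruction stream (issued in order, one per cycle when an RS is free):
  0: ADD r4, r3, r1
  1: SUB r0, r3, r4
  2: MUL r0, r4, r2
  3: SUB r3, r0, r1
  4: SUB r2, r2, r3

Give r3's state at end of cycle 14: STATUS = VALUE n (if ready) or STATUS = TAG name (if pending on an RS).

c1: issue ADD r4<-Add1 | r0:8,r1:7,r2:9,r3:7,r4:Add1
c2: issue SUB r0<-Add2 | r0:Add2,r1:7,r2:9,r3:7,r4:Add1
c3: issue MUL r0<-Mul1 | r0:Mul1,r1:7,r2:9,r3:7,r4:Add1
c4: CDB Add1=14; issue SUB r3<-Add1 | r0:Mul1,r1:7,r2:9,r3:Add1,r4:14
c5: stall | r0:Mul1,r1:7,r2:9,r3:Add1,r4:14
c6: stall | r0:Mul1,r1:7,r2:9,r3:Add1,r4:14
c7: CDB Add2=-7; issue SUB r2<-Add2 | r0:Mul1,r1:7,r2:Add2,r3:Add1,r4:14
c8: CDB Mul1=126 | r0:126,r1:7,r2:Add2,r3:Add1,r4:14
c9: - | r0:126,r1:7,r2:Add2,r3:Add1,r4:14
c10: - | r0:126,r1:7,r2:Add2,r3:Add1,r4:14
c11: CDB Add1=119 | r0:126,r1:7,r2:Add2,r3:119,r4:14
c12: - | r0:126,r1:7,r2:Add2,r3:119,r4:14
c13: - | r0:126,r1:7,r2:Add2,r3:119,r4:14
c14: CDB Add2=-110 | r0:126,r1:7,r2:-110,r3:119,r4:14

STATUS = VALUE 119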